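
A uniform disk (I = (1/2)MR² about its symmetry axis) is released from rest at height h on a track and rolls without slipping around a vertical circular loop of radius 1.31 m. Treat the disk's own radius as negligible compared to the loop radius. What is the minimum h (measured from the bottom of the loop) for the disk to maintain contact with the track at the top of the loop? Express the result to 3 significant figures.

h_min ≈ 3.60 m

Here I = (1/2)MR², so the shape factor k = I/(MR²) = 0.5.
At the top, contact is just lost when gravity alone supplies the centripetal force: Mg = Mv_top²/r, i.e. v_top² = gr.
With ω = v/R, the kinetic energy at speed v is ½(1+k)Mv² = (3/4)Mv².
Energy conservation from release (height h) to the top (height 2r): Mgh = Mg(2r) + (3/4)M·gr.
Thus h_min = 2r + (1+k)r/2 = r(2 + 1.5/2) = 1.31 × 2.75 ≈ 3.60 m.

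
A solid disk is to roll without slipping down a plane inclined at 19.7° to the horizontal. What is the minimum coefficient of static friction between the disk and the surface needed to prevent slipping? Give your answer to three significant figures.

μ_min ≈ 0.119

For this body I = (1/2)MR², i.e. k = I/(MR²) = 0.5.
Translational: Mg sinθ − f = Ma. Rotational about the CM: fR = Iα = kMRa, so f = kMa.
These give a = g sinθ/(1+k) and the required friction f = kMg sinθ/(1+k).
With N = Mg cosθ, the no-slip condition f ≤ μN gives μ_min = f/N = k tanθ/(1+k).
μ_min = 0.5 × tan19.7° / 1.5 ≈ 0.119.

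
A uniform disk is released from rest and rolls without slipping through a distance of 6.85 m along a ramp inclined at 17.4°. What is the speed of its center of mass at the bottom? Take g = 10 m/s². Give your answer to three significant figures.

The moment of inertia is (1/2)MR², giving k ≡ I/(MR²) = 0.5.
Since it rolls without slipping, ω = v/R and KE = ½Mv² + ½Iω² = ½(1+k)Mv² = (3/4)Mv².
The vertical drop is h = L sinθ = 6.85 × sin17.4° = 2.048 m.
Setting Mgh = (3/4)Mv² gives v = √(2gh/(1+k)) = √(2·10·2.048/1.5) ≈ 5.23 m/s.

v ≈ 5.23 m/s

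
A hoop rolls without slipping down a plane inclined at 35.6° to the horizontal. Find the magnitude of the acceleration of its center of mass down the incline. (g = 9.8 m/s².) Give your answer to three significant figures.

The moment of inertia is MR², giving k ≡ I/(MR²) = 1.
Along the incline Mg sinθ − f = Ma, and torque about the center fR = Iα = kMR²(a/R) gives f = kMa.
Eliminating f: Mg sinθ = (1+k)Ma, so a = g sinθ/(1+k) = 9.8 × sin35.6° / 2 ≈ 2.85 m/s².

a ≈ 2.85 m/s²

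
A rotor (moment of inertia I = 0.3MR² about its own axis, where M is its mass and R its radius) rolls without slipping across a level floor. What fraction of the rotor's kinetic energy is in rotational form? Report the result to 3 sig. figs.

fraction ≈ 0.231

Here I = 0.3MR², so the shape factor k = I/(MR²) = 0.3.
With ω = v/R, KE_trans = ½Mv² and KE_rot = ½Iω² = ½kMv², so KE_total = ½(1+k)Mv².
The rotational fraction is therefore k/(1+k) = 0.3/1.3 ≈ 0.231.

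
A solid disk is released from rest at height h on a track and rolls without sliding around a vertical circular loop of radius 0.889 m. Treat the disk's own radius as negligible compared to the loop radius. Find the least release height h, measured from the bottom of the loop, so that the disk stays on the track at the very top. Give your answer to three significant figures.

Here I = (1/2)MR², so the shape factor k = I/(MR²) = 0.5.
At the top, contact is just lost when gravity alone supplies the centripetal force: Mg = Mv_top²/r, i.e. v_top² = gr.
With ω = v/R, the kinetic energy at speed v is ½(1+k)Mv² = (3/4)Mv².
Energy conservation from release (height h) to the top (height 2r): Mgh = Mg(2r) + (3/4)M·gr.
Thus h_min = 2r + (1+k)r/2 = r(2 + 1.5/2) = 0.889 × 2.75 ≈ 2.44 m.

h_min ≈ 2.44 m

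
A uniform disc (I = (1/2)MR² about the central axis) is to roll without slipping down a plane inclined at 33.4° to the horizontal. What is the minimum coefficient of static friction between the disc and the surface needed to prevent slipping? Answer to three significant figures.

μ_min ≈ 0.220

With I = (1/2)MR², the ratio k = I/(MR²) is 0.5.
Translational: Mg sinθ − f = Ma. Rotational about the CM: fR = Iα = kMRa, so f = kMa.
These give a = g sinθ/(1+k) and the required friction f = kMg sinθ/(1+k).
With N = Mg cosθ, the no-slip condition f ≤ μN gives μ_min = f/N = k tanθ/(1+k).
μ_min = 0.5 × tan33.4° / 1.5 ≈ 0.220.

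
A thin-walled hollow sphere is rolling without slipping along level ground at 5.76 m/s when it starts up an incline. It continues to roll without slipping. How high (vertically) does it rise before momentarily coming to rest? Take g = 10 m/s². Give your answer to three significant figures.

h ≈ 2.76 m

With I = (2/3)MR², the ratio k = I/(MR²) is 2/3.
The rolling condition ω = v/R makes the rotational term ½I(v/R)² = ½kMv², so KE_total = ½(1+k)Mv² = (5/6)Mv².
At the top the kinetic energy is zero, so (5/6)Mv₀² = Mgh.
Thus h = (1+k)v₀²/(2g) = 1.667 × 5.76² / (2 × 10) ≈ 2.76 m.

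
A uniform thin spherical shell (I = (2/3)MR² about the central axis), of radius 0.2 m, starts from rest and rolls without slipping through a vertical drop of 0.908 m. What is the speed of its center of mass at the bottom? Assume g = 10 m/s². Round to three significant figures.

v ≈ 3.30 m/s

For this body I = (2/3)MR², i.e. k = I/(MR²) = 2/3.
Pure rolling means v = ωR; then KE = ½Mv² + ½I(v/R)² = ½(1+k)Mv² = (5/6)Mv².
Energy conservation: Mgh = (5/6)Mv², so v = √(2gh/(1+k)) = √(2 × 10 × 0.908 / 1.667) ≈ 3.30 m/s.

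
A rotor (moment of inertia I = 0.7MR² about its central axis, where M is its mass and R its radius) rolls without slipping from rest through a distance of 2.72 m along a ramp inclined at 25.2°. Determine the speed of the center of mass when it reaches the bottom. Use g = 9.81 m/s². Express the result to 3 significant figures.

v ≈ 3.66 m/s

The moment of inertia is 0.7MR², giving k ≡ I/(MR²) = 0.7.
Pure rolling means v = ωR; then KE = ½Mv² + ½I(v/R)² = ½(1+k)Mv² = (17/20)Mv².
The vertical drop is h = L sinθ = 2.72 × sin25.2° = 1.158 m.
Setting Mgh = (17/20)Mv² gives v = √(2gh/(1+k)) = √(2·9.81·1.158/1.7) ≈ 3.66 m/s.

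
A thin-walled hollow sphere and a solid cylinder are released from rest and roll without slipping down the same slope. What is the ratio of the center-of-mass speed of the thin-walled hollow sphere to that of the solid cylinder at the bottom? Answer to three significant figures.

v_ratio ≈ 0.949

Each satisfies Mgh = ½(1+k)Mv² with k = I/(MR²), so v ∝ 1/√(1+k).
For the thin-walled hollow sphere k = 2/3; for the solid cylinder k = 0.5.
v₁/v₂ = √((1+k₂)/(1+k₁)) = √(1.5/1.667) ≈ 0.949.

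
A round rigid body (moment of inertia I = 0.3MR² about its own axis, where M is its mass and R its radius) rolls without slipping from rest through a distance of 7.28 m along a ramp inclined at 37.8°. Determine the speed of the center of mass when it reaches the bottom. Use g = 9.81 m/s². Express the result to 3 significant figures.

v ≈ 8.21 m/s

Here I = 0.3MR², so the shape factor k = I/(MR²) = 0.3.
Since it rolls without slipping, ω = v/R and KE = ½Mv² + ½Iω² = ½(1+k)Mv² = (13/20)Mv².
The vertical drop is h = L sinθ = 7.28 × sin37.8° = 4.462 m.
Energy conservation: Mgh = (13/20)Mv², so v = √(2gh/(1+k)) = √(2 × 9.81 × 4.462 / 1.3) ≈ 8.21 m/s.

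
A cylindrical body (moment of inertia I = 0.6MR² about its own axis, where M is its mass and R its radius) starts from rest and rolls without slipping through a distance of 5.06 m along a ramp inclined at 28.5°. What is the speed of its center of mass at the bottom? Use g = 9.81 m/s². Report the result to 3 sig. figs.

v ≈ 5.44 m/s

Here I = 0.6MR², so the shape factor k = I/(MR²) = 0.6.
Rolling without slipping gives ω = v/R, so the total kinetic energy is ½Mv² + ½Iω² = ½(1+k)Mv² = (4/5)Mv².
The vertical drop is h = L sinθ = 5.06 × sin28.5° = 2.414 m.
Energy conservation: Mgh = (4/5)Mv², so v = √(2gh/(1+k)) = √(2 × 9.81 × 2.414 / 1.6) ≈ 5.44 m/s.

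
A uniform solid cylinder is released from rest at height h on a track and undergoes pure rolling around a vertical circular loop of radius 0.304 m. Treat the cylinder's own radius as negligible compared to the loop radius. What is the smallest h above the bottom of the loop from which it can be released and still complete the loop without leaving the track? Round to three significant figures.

h_min ≈ 0.836 m

For this body I = (1/2)MR², i.e. k = I/(MR²) = 0.5.
At the top of the loop, the minimum-contact condition is Mg = Mv_top²/r, so v_top² = gr.
With ω = v/R, the kinetic energy at speed v is ½(1+k)Mv² = (3/4)Mv².
Energy conservation from release (height h) to the top (height 2r): Mgh = Mg(2r) + (3/4)M·gr.
Thus h_min = 2r + (1+k)r/2 = r(2 + 1.5/2) = 0.304 × 2.75 ≈ 0.836 m.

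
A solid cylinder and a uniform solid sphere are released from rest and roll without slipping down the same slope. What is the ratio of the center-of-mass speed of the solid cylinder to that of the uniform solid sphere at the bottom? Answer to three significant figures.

v_ratio ≈ 0.966

Each satisfies Mgh = ½(1+k)Mv² with k = I/(MR²), so v ∝ 1/√(1+k).
For the solid cylinder k = 0.5; for the uniform solid sphere k = 0.4.
v₁/v₂ = √((1+k₂)/(1+k₁)) = √(1.4/1.5) ≈ 0.966.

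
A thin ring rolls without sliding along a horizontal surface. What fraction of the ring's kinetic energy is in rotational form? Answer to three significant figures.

fraction ≈ 0.500

The moment of inertia is MR², giving k ≡ I/(MR²) = 1.
With ω = v/R, KE_trans = ½Mv² and KE_rot = ½Iω² = ½kMv², so KE_total = ½(1+k)Mv².
The rotational fraction is therefore k/(1+k) = 1/2 ≈ 0.500.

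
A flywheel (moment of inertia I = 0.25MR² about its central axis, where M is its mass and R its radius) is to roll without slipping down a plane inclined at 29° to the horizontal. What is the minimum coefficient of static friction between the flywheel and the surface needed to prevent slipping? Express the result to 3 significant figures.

Here I = 0.25MR², so the shape factor k = I/(MR²) = 0.25.
Translational: Mg sinθ − f = Ma. Rotational about the CM: fR = Iα = kMRa, so f = kMa.
These give a = g sinθ/(1+k) and the required friction f = kMg sinθ/(1+k).
With N = Mg cosθ, the no-slip condition f ≤ μN gives μ_min = f/N = k tanθ/(1+k).
μ_min = 0.25 × tan29° / 1.25 ≈ 0.111.

μ_min ≈ 0.111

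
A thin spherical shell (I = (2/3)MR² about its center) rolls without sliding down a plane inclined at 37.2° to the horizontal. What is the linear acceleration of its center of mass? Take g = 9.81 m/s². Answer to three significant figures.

a ≈ 3.56 m/s²

With I = (2/3)MR², the ratio k = I/(MR²) is 2/3.
Along the incline Mg sinθ − f = Ma, and torque about the center fR = Iα = kMR²(a/R) gives f = kMa.
Eliminating f: Mg sinθ = (1+k)Ma, so a = g sinθ/(1+k) = 9.81 × sin37.2° / 1.667 ≈ 3.56 m/s².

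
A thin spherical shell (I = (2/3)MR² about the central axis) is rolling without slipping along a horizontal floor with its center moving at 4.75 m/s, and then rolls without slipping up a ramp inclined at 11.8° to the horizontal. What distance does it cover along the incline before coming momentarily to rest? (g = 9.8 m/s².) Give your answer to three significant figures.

d ≈ 9.38 m

For this body I = (2/3)MR², i.e. k = I/(MR²) = 2/3.
Rolling without slipping gives ω = v/R, so the total kinetic energy is ½Mv² + ½Iω² = ½(1+k)Mv² = (5/6)Mv².
Setting this equal to Mgh gives the vertical rise h = (1+k)v₀²/(2g) = 1.667×4.75²/(2×9.8) = 1.919 m.
Along the incline, d = h/sinθ = 1.919/sin11.8° ≈ 9.38 m.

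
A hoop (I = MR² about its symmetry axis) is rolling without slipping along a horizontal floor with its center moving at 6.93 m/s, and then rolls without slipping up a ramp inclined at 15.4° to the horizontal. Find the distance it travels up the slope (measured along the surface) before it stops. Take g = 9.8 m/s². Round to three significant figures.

d ≈ 18.5 m

For this body I = MR², i.e. k = I/(MR²) = 1.
Rolling without slipping gives ω = v/R, so the total kinetic energy is ½Mv² + ½Iω² = ½(1+k)Mv² = Mv².
Setting this equal to Mgh gives the vertical rise h = (1+k)v₀²/(2g) = 2×6.93²/(2×9.8) = 4.9 m.
The distance along the slope is d = h/sinθ = 4.9/sin15.4° ≈ 18.5 m.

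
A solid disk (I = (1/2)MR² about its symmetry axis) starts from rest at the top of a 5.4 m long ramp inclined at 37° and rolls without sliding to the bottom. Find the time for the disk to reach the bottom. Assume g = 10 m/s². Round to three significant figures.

t ≈ 1.64 s

Here I = (1/2)MR², so the shape factor k = I/(MR²) = 0.5.
Along the incline Mg sinθ − f = Ma, and torque about the center fR = Iα = kMR²(a/R) gives f = kMa.
Hence a = g sinθ/(1+k) = 10×sin37°/1.5 = 4.012 m/s².
With constant a from rest, t = √(2L/a) = √(2·5.4/4.012) ≈ 1.64 s.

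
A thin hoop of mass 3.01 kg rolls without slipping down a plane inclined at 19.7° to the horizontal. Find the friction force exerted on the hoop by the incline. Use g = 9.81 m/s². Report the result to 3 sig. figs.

f ≈ 4.98 N

For this body I = MR², i.e. k = I/(MR²) = 1.
Newton's second law down the slope: Mg sinθ − f = Ma. The torque equation fR = Iα (with α = a/R) gives f = kMa.
Combining, a = g sinθ/(1+k) and f = kMa = kMg sinθ/(1+k).
f = 1 × 3.01 × 9.81 × sin19.7° / 2 ≈ 4.98 N.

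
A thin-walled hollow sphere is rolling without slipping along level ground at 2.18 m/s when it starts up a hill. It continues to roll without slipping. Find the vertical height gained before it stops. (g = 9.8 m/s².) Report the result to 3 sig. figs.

h ≈ 0.404 m

With I = (2/3)MR², the ratio k = I/(MR²) is 2/3.
The rolling condition ω = v/R makes the rotational term ½I(v/R)² = ½kMv², so KE_total = ½(1+k)Mv² = (5/6)Mv².
At the top the kinetic energy is zero, so (5/6)Mv₀² = Mgh.
Thus h = (1+k)v₀²/(2g) = 1.667 × 2.18² / (2 × 9.8) ≈ 0.404 m.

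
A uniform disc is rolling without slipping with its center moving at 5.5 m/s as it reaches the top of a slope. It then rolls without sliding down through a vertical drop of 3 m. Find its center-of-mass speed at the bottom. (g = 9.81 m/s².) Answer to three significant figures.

v ≈ 8.34 m/s

Here I = (1/2)MR², so the shape factor k = I/(MR²) = 0.5.
Pure rolling means v = ωR; then KE = ½Mv² + ½I(v/R)² = ½(1+k)Mv² = (3/4)Mv².
Energy conservation: (3/4)Mv₀² + Mgh = (3/4)Mv², so v² = v₀² + 2gh/(1+k).
v = √(5.5² + 2×9.81×3/1.5) = √69.49 ≈ 8.34 m/s.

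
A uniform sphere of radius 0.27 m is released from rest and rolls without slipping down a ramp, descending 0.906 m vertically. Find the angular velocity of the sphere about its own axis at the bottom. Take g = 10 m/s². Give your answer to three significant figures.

ω ≈ 13.3 rad/s

With I = (2/5)MR², the ratio k = I/(MR²) is 0.4.
Pure rolling means v = ωR; then KE = ½Mv² + ½I(v/R)² = ½(1+k)Mv² = (7/10)Mv².
Energy conservation Mgh = ½(1+k)Mv² gives v = √(2gh/(1+k)) = √(2 × 10 × 0.906 / 1.4) = 3.598 m/s.
Then ω = v/R = 3.598 / 0.27 ≈ 13.3 rad/s.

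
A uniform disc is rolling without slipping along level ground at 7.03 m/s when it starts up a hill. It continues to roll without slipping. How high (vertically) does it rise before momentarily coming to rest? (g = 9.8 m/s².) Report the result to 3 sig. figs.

Here I = (1/2)MR², so the shape factor k = I/(MR²) = 0.5.
Since it rolls without slipping, ω = v/R and KE = ½Mv² + ½Iω² = ½(1+k)Mv² = (3/4)Mv².
All of this converts to potential energy at the highest point: (3/4)Mv₀² = Mgh.
Thus h = (1+k)v₀²/(2g) = 1.5 × 7.03² / (2 × 9.8) ≈ 3.78 m.

h ≈ 3.78 m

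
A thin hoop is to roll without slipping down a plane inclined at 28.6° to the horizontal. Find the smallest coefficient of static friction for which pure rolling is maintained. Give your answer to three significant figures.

With I = MR², the ratio k = I/(MR²) is 1.
Along the incline Mg sinθ − f = Ma, and torque about the center fR = Iα = kMR²(a/R) gives f = kMa.
These give a = g sinθ/(1+k) and the required friction f = kMg sinθ/(1+k).
The normal force is N = Mg cosθ, so μ_min = f/N = k tanθ/(1+k).
μ_min = 1 × tan28.6° / 2 ≈ 0.273.

μ_min ≈ 0.273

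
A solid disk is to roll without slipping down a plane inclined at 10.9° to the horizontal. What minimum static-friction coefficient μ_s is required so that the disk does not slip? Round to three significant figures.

μ_min ≈ 0.0642

With I = (1/2)MR², the ratio k = I/(MR²) is 0.5.
Newton's second law down the slope: Mg sinθ − f = Ma. The torque equation fR = Iα (with α = a/R) gives f = kMa.
These give a = g sinθ/(1+k) and the required friction f = kMg sinθ/(1+k).
With N = Mg cosθ, the no-slip condition f ≤ μN gives μ_min = f/N = k tanθ/(1+k).
μ_min = 0.5 × tan10.9° / 1.5 ≈ 0.0642.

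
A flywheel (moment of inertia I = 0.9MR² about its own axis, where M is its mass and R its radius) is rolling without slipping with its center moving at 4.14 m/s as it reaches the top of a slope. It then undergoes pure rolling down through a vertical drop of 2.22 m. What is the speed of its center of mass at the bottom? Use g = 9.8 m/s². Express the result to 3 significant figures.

For this body I = 0.9MR², i.e. k = I/(MR²) = 0.9.
Pure rolling means v = ωR; then KE = ½Mv² + ½I(v/R)² = ½(1+k)Mv² = (19/20)Mv².
Energy conservation: (19/20)Mv₀² + Mgh = (19/20)Mv², so v² = v₀² + 2gh/(1+k).
v = √(4.14² + 2×9.8×2.22/1.9) = √40.04 ≈ 6.33 m/s.

v ≈ 6.33 m/s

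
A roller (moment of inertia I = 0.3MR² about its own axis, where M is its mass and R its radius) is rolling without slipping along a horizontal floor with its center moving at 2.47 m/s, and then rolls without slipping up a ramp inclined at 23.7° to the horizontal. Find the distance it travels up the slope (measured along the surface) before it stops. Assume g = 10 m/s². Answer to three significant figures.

d ≈ 0.987 m

The moment of inertia is 0.3MR², giving k ≡ I/(MR²) = 0.3.
Pure rolling means v = ωR; then KE = ½Mv² + ½I(v/R)² = ½(1+k)Mv² = (13/20)Mv².
Setting this equal to Mgh gives the vertical rise h = (1+k)v₀²/(2g) = 1.3×2.47²/(2×10) = 0.3966 m.
The distance along the slope is d = h/sinθ = 0.3966/sin23.7° ≈ 0.987 m.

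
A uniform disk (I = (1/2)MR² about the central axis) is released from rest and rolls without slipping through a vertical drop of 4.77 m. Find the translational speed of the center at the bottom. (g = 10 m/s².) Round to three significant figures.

v ≈ 7.97 m/s

With I = (1/2)MR², the ratio k = I/(MR²) is 0.5.
The rolling condition ω = v/R makes the rotational term ½I(v/R)² = ½kMv², so KE_total = ½(1+k)Mv² = (3/4)Mv².
Energy conservation: Mgh = (3/4)Mv², so v = √(2gh/(1+k)) = √(2 × 10 × 4.77 / 1.5) ≈ 7.97 m/s.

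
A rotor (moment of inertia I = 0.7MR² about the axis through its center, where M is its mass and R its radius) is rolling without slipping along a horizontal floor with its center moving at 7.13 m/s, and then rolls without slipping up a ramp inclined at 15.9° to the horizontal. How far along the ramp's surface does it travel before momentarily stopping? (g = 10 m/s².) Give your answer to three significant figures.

With I = 0.7MR², the ratio k = I/(MR²) is 0.7.
Pure rolling means v = ωR; then KE = ½Mv² + ½I(v/R)² = ½(1+k)Mv² = (17/20)Mv².
Setting this equal to Mgh gives the vertical rise h = (1+k)v₀²/(2g) = 1.7×7.13²/(2×10) = 4.321 m.
The distance along the slope is d = h/sinθ = 4.321/sin15.9° ≈ 15.8 m.

d ≈ 15.8 m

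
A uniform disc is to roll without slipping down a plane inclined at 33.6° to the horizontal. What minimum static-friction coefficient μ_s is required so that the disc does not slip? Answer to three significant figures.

For this body I = (1/2)MR², i.e. k = I/(MR²) = 0.5.
Translational: Mg sinθ − f = Ma. Rotational about the CM: fR = Iα = kMRa, so f = kMa.
These give a = g sinθ/(1+k) and the required friction f = kMg sinθ/(1+k).
The normal force is N = Mg cosθ, so μ_min = f/N = k tanθ/(1+k).
μ_min = 0.5 × tan33.6° / 1.5 ≈ 0.221.

μ_min ≈ 0.221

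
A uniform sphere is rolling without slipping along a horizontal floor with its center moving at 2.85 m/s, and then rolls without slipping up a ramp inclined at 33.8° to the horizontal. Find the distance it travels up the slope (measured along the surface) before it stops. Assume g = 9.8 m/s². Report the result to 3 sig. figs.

d ≈ 1.04 m

The moment of inertia is (2/5)MR², giving k ≡ I/(MR²) = 0.4.
The rolling condition ω = v/R makes the rotational term ½I(v/R)² = ½kMv², so KE_total = ½(1+k)Mv² = (7/10)Mv².
Setting this equal to Mgh gives the vertical rise h = (1+k)v₀²/(2g) = 1.4×2.85²/(2×9.8) = 0.5802 m.
The distance along the slope is d = h/sinθ = 0.5802/sin33.8° ≈ 1.04 m.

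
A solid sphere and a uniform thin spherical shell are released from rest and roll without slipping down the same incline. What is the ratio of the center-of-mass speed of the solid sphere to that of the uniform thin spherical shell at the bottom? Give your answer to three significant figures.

v_ratio ≈ 1.09

Each satisfies Mgh = ½(1+k)Mv² with k = I/(MR²), so v ∝ 1/√(1+k).
For the solid sphere k = 0.4; for the uniform thin spherical shell k = 2/3.
v₁/v₂ = √((1+k₂)/(1+k₁)) = √(1.667/1.4) ≈ 1.09.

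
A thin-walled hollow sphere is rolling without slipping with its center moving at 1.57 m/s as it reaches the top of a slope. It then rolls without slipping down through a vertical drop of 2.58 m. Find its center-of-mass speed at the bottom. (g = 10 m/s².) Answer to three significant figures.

For this body I = (2/3)MR², i.e. k = I/(MR²) = 2/3.
Since it rolls without slipping, ω = v/R and KE = ½Mv² + ½Iω² = ½(1+k)Mv² = (5/6)Mv².
Energy conservation: (5/6)Mv₀² + Mgh = (5/6)Mv², so v² = v₀² + 2gh/(1+k).
v = √(1.57² + 2×10×2.58/1.667) = √33.42 ≈ 5.78 m/s.

v ≈ 5.78 m/s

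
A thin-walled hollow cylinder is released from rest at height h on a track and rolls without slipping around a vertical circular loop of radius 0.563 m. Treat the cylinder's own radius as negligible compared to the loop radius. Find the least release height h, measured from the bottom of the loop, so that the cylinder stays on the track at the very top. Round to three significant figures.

For this body I = MR², i.e. k = I/(MR²) = 1.
At the top, contact is just lost when gravity alone supplies the centripetal force: Mg = Mv_top²/r, i.e. v_top² = gr.
With ω = v/R, the kinetic energy at speed v is ½(1+k)Mv² = Mv².
Energy conservation from release (height h) to the top (height 2r): Mgh = Mg(2r) + M·gr.
Thus h_min = 2r + (1+k)r/2 = r(2 + 2/2) = 0.563 × 3 ≈ 1.69 m.

h_min ≈ 1.69 m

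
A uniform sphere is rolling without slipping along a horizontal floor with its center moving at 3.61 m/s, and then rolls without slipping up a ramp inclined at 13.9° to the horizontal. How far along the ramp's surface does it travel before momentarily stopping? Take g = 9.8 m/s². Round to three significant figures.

d ≈ 3.87 m

The moment of inertia is (2/5)MR², giving k ≡ I/(MR²) = 0.4.
Rolling without slipping gives ω = v/R, so the total kinetic energy is ½Mv² + ½Iω² = ½(1+k)Mv² = (7/10)Mv².
Setting this equal to Mgh gives the vertical rise h = (1+k)v₀²/(2g) = 1.4×3.61²/(2×9.8) = 0.9309 m.
The distance along the slope is d = h/sinθ = 0.9309/sin13.9° ≈ 3.87 m.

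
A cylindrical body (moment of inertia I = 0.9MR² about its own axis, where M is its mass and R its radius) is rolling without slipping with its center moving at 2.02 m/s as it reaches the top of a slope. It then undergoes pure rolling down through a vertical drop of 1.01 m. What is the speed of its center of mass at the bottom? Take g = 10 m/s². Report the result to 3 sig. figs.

v ≈ 3.84 m/s

Here I = 0.9MR², so the shape factor k = I/(MR²) = 0.9.
The rolling condition ω = v/R makes the rotational term ½I(v/R)² = ½kMv², so KE_total = ½(1+k)Mv² = (19/20)Mv².
Conserving energy between top and bottom: (19/20)Mv² = (19/20)Mv₀² + Mgh, hence v² = v₀² + 2gh/(1+k).
v = √(2.02² + 2×10×1.01/1.9) = √14.71 ≈ 3.84 m/s.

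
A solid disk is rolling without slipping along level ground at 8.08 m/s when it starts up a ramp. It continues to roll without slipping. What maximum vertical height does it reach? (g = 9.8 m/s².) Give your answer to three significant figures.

h ≈ 5.00 m

For this body I = (1/2)MR², i.e. k = I/(MR²) = 0.5.
Rolling without slipping gives ω = v/R, so the total kinetic energy is ½Mv² + ½Iω² = ½(1+k)Mv² = (3/4)Mv².
All of this converts to potential energy at the highest point: (3/4)Mv₀² = Mgh.
Thus h = (1+k)v₀²/(2g) = 1.5 × 8.08² / (2 × 9.8) ≈ 5.00 m.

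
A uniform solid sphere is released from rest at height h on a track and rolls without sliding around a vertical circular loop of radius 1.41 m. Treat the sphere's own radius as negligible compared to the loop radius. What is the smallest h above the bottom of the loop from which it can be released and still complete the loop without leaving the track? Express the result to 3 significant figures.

h_min ≈ 3.81 m

With I = (2/5)MR², the ratio k = I/(MR²) is 0.4.
At the top, contact is just lost when gravity alone supplies the centripetal force: Mg = Mv_top²/r, i.e. v_top² = gr.
With ω = v/R, the kinetic energy at speed v is ½(1+k)Mv² = (7/10)Mv².
Energy conservation from release (height h) to the top (height 2r): Mgh = Mg(2r) + (7/10)M·gr.
Thus h_min = 2r + (1+k)r/2 = r(2 + 1.4/2) = 1.41 × 2.7 ≈ 3.81 m.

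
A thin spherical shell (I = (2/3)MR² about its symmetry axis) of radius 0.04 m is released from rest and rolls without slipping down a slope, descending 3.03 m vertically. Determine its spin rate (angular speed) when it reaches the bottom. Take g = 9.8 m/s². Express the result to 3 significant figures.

The moment of inertia is (2/3)MR², giving k ≡ I/(MR²) = 2/3.
Pure rolling means v = ωR; then KE = ½Mv² + ½I(v/R)² = ½(1+k)Mv² = (5/6)Mv².
Energy conservation Mgh = ½(1+k)Mv² gives v = √(2gh/(1+k)) = √(2 × 9.8 × 3.03 / 1.667) = 5.969 m/s.
The angular speed follows from ω = v/R = 5.969/0.04 ≈ 149 rad/s.

ω ≈ 149 rad/s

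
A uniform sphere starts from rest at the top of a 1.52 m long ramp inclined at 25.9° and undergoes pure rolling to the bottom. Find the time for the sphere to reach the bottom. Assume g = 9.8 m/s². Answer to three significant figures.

t ≈ 0.997 s

Here I = (2/5)MR², so the shape factor k = I/(MR²) = 0.4.
Along the incline Mg sinθ − f = Ma, and torque about the center fR = Iα = kMR²(a/R) gives f = kMa.
Hence a = g sinθ/(1+k) = 9.8×sin25.9°/1.4 = 3.058 m/s².
Starting from rest, L = ½at², so t = √(2L/a) = √(2×1.52/3.058) ≈ 0.997 s.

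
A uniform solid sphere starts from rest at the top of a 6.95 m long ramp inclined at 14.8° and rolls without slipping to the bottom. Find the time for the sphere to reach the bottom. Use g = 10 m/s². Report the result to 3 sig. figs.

Here I = (2/5)MR², so the shape factor k = I/(MR²) = 0.4.
Translational: Mg sinθ − f = Ma. Rotational about the CM: fR = Iα = kMRa, so f = kMa.
Hence a = g sinθ/(1+k) = 10×sin14.8°/1.4 = 1.825 m/s².
With constant a from rest, t = √(2L/a) = √(2·6.95/1.825) ≈ 2.76 s.

t ≈ 2.76 s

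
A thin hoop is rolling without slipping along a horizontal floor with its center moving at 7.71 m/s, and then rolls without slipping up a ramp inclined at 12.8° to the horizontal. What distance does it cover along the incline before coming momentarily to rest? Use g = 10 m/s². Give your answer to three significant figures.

d ≈ 26.8 m

For this body I = MR², i.e. k = I/(MR²) = 1.
Since it rolls without slipping, ω = v/R and KE = ½Mv² + ½Iω² = ½(1+k)Mv² = Mv².
Setting this equal to Mgh gives the vertical rise h = (1+k)v₀²/(2g) = 2×7.71²/(2×10) = 5.944 m.
Along the incline, d = h/sinθ = 5.944/sin12.8° ≈ 26.8 m.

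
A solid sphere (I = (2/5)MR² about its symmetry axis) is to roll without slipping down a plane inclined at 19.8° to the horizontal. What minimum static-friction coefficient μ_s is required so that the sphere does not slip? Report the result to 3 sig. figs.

The moment of inertia is (2/5)MR², giving k ≡ I/(MR²) = 0.4.
Translational: Mg sinθ − f = Ma. Rotational about the CM: fR = Iα = kMRa, so f = kMa.
These give a = g sinθ/(1+k) and the required friction f = kMg sinθ/(1+k).
With N = Mg cosθ, the no-slip condition f ≤ μN gives μ_min = f/N = k tanθ/(1+k).
μ_min = 0.4 × tan19.8° / 1.4 ≈ 0.103.

μ_min ≈ 0.103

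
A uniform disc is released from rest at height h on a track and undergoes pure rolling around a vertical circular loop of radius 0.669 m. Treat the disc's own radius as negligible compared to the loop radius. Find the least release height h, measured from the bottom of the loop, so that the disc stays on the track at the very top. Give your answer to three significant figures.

h_min ≈ 1.84 m

The moment of inertia is (1/2)MR², giving k ≡ I/(MR²) = 0.5.
At the top, contact is just lost when gravity alone supplies the centripetal force: Mg = Mv_top²/r, i.e. v_top² = gr.
With ω = v/R, the kinetic energy at speed v is ½(1+k)Mv² = (3/4)Mv².
Energy conservation from release (height h) to the top (height 2r): Mgh = Mg(2r) + (3/4)M·gr.
Thus h_min = 2r + (1+k)r/2 = r(2 + 1.5/2) = 0.669 × 2.75 ≈ 1.84 m.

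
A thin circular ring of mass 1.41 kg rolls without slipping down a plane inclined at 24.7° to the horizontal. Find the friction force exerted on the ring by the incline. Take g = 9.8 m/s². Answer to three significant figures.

The moment of inertia is MR², giving k ≡ I/(MR²) = 1.
Newton's second law down the slope: Mg sinθ − f = Ma. The torque equation fR = Iα (with α = a/R) gives f = kMa.
Combining, a = g sinθ/(1+k) and f = kMa = kMg sinθ/(1+k).
f = 1 × 1.41 × 9.8 × sin24.7° / 2 ≈ 2.89 N.

f ≈ 2.89 N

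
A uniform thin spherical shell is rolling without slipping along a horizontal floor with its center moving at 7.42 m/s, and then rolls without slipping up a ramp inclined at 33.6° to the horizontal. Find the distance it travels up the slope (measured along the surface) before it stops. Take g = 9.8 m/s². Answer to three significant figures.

d ≈ 8.46 m

Here I = (2/3)MR², so the shape factor k = I/(MR²) = 2/3.
Pure rolling means v = ωR; then KE = ½Mv² + ½I(v/R)² = ½(1+k)Mv² = (5/6)Mv².
Setting this equal to Mgh gives the vertical rise h = (1+k)v₀²/(2g) = 1.667×7.42²/(2×9.8) = 4.682 m.
The distance along the slope is d = h/sinθ = 4.682/sin33.6° ≈ 8.46 m.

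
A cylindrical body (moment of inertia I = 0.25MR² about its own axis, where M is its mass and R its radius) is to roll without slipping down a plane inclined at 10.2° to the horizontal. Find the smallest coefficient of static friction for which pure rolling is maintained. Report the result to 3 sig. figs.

Here I = 0.25MR², so the shape factor k = I/(MR²) = 0.25.
Along the incline Mg sinθ − f = Ma, and torque about the center fR = Iα = kMR²(a/R) gives f = kMa.
These give a = g sinθ/(1+k) and the required friction f = kMg sinθ/(1+k).
With N = Mg cosθ, the no-slip condition f ≤ μN gives μ_min = f/N = k tanθ/(1+k).
μ_min = 0.25 × tan10.2° / 1.25 ≈ 0.0360.

μ_min ≈ 0.0360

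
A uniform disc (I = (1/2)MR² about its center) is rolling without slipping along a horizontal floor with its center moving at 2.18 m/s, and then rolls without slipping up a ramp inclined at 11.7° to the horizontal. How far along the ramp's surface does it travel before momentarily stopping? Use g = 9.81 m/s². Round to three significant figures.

d ≈ 1.79 m

Here I = (1/2)MR², so the shape factor k = I/(MR²) = 0.5.
Since it rolls without slipping, ω = v/R and KE = ½Mv² + ½Iω² = ½(1+k)Mv² = (3/4)Mv².
Setting this equal to Mgh gives the vertical rise h = (1+k)v₀²/(2g) = 1.5×2.18²/(2×9.81) = 0.3633 m.
Along the incline, d = h/sinθ = 0.3633/sin11.7° ≈ 1.79 m.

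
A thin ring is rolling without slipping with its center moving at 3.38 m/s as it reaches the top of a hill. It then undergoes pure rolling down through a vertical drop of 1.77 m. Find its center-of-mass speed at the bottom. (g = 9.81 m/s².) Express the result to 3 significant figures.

With I = MR², the ratio k = I/(MR²) is 1.
The rolling condition ω = v/R makes the rotational term ½I(v/R)² = ½kMv², so KE_total = ½(1+k)Mv² = Mv².
Conserving energy between top and bottom: Mv² = Mv₀² + Mgh, hence v² = v₀² + 2gh/(1+k).
v = √(3.38² + 2×9.81×1.77/2) = √28.79 ≈ 5.37 m/s.

v ≈ 5.37 m/s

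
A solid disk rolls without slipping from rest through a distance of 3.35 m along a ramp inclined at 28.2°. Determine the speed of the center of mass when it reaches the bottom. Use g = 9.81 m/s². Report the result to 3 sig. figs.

Here I = (1/2)MR², so the shape factor k = I/(MR²) = 0.5.
Pure rolling means v = ωR; then KE = ½Mv² + ½I(v/R)² = ½(1+k)Mv² = (3/4)Mv².
The vertical drop is h = L sinθ = 3.35 × sin28.2° = 1.583 m.
Setting Mgh = (3/4)Mv² gives v = √(2gh/(1+k)) = √(2·9.81·1.583/1.5) ≈ 4.55 m/s.

v ≈ 4.55 m/s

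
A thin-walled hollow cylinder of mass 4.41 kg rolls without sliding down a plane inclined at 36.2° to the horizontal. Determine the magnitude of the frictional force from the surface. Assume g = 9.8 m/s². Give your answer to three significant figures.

The moment of inertia is MR², giving k ≡ I/(MR²) = 1.
Translational: Mg sinθ − f = Ma. Rotational about the CM: fR = Iα = kMRa, so f = kMa.
Combining, a = g sinθ/(1+k) and f = kMa = kMg sinθ/(1+k).
f = 1 × 4.41 × 9.8 × sin36.2° / 2 ≈ 12.8 N.

f ≈ 12.8 N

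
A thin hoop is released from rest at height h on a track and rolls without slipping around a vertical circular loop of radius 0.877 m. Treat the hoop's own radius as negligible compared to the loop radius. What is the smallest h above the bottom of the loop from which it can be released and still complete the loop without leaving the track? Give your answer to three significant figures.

The moment of inertia is MR², giving k ≡ I/(MR²) = 1.
At the top, contact is just lost when gravity alone supplies the centripetal force: Mg = Mv_top²/r, i.e. v_top² = gr.
With ω = v/R, the kinetic energy at speed v is ½(1+k)Mv² = Mv².
Energy conservation from release (height h) to the top (height 2r): Mgh = Mg(2r) + M·gr.
Thus h_min = 2r + (1+k)r/2 = r(2 + 2/2) = 0.877 × 3 ≈ 2.63 m.

h_min ≈ 2.63 m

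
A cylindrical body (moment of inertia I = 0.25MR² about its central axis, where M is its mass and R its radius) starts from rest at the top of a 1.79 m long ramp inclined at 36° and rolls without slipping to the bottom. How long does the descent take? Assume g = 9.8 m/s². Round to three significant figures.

t ≈ 0.881 s

The moment of inertia is 0.25MR², giving k ≡ I/(MR²) = 0.25.
Translational: Mg sinθ − f = Ma. Rotational about the CM: fR = Iα = kMRa, so f = kMa.
Hence a = g sinθ/(1+k) = 9.8×sin36°/1.25 = 4.608 m/s².
With constant a from rest, t = √(2L/a) = √(2·1.79/4.608) ≈ 0.881 s.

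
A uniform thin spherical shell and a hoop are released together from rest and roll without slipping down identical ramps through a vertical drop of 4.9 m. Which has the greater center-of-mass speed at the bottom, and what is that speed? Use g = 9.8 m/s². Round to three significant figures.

For rolling without slipping, Mgh = ½(1+k)Mv² where k = I/(MR²), so v = √(2gh/(1+k)).
Uniform thin spherical shell: k = 2/3, giving v = √(2×9.8×4.9/1.667) = 7.591 m/s.
Hoop: k = 1, giving v = √(2×9.8×4.9/2) = 6.93 m/s.
The smaller k wins: the uniform thin spherical shell, at ≈ 7.59 m/s.

the uniform thin spherical shell, at v ≈ 7.59 m/s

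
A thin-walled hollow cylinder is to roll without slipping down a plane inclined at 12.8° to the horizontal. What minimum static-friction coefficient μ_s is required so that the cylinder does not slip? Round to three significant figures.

For this body I = MR², i.e. k = I/(MR²) = 1.
Translational: Mg sinθ − f = Ma. Rotational about the CM: fR = Iα = kMRa, so f = kMa.
These give a = g sinθ/(1+k) and the required friction f = kMg sinθ/(1+k).
The normal force is N = Mg cosθ, so μ_min = f/N = k tanθ/(1+k).
μ_min = 1 × tan12.8° / 2 ≈ 0.114.

μ_min ≈ 0.114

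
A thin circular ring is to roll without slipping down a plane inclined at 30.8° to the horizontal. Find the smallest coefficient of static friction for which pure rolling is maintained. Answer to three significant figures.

For this body I = MR², i.e. k = I/(MR²) = 1.
Along the incline Mg sinθ − f = Ma, and torque about the center fR = Iα = kMR²(a/R) gives f = kMa.
These give a = g sinθ/(1+k) and the required friction f = kMg sinθ/(1+k).
With N = Mg cosθ, the no-slip condition f ≤ μN gives μ_min = f/N = k tanθ/(1+k).
μ_min = 1 × tan30.8° / 2 ≈ 0.298.

μ_min ≈ 0.298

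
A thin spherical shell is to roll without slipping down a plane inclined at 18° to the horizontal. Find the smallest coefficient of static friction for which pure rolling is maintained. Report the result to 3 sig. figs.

μ_min ≈ 0.130

For this body I = (2/3)MR², i.e. k = I/(MR²) = 2/3.
Newton's second law down the slope: Mg sinθ − f = Ma. The torque equation fR = Iα (with α = a/R) gives f = kMa.
These give a = g sinθ/(1+k) and the required friction f = kMg sinθ/(1+k).
The normal force is N = Mg cosθ, so μ_min = f/N = k tanθ/(1+k).
μ_min = (2/3) × tan18° / 1.667 ≈ 0.130.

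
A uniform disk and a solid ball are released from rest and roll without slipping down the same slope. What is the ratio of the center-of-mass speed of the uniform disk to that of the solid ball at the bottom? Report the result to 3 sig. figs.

v_ratio ≈ 0.966

Each satisfies Mgh = ½(1+k)Mv² with k = I/(MR²), so v ∝ 1/√(1+k).
For the uniform disk k = 0.5; for the solid ball k = 0.4.
v₁/v₂ = √((1+k₂)/(1+k₁)) = √(1.4/1.5) ≈ 0.966.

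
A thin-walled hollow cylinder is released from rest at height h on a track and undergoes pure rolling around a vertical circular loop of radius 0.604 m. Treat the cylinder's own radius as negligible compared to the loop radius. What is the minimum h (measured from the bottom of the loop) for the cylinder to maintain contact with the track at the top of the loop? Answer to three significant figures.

Here I = MR², so the shape factor k = I/(MR²) = 1.
At the top, contact is just lost when gravity alone supplies the centripetal force: Mg = Mv_top²/r, i.e. v_top² = gr.
With ω = v/R, the kinetic energy at speed v is ½(1+k)Mv² = Mv².
Energy conservation from release (height h) to the top (height 2r): Mgh = Mg(2r) + M·gr.
Thus h_min = 2r + (1+k)r/2 = r(2 + 2/2) = 0.604 × 3 ≈ 1.81 m.

h_min ≈ 1.81 m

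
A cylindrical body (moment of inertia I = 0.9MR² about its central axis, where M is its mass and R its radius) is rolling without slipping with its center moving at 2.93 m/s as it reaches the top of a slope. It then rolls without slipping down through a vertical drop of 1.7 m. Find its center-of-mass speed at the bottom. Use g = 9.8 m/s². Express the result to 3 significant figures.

Here I = 0.9MR², so the shape factor k = I/(MR²) = 0.9.
Rolling without slipping gives ω = v/R, so the total kinetic energy is ½Mv² + ½Iω² = ½(1+k)Mv² = (19/20)Mv².
Conserving energy between top and bottom: (19/20)Mv² = (19/20)Mv₀² + Mgh, hence v² = v₀² + 2gh/(1+k).
v = √(2.93² + 2×9.8×1.7/1.9) = √26.12 ≈ 5.11 m/s.

v ≈ 5.11 m/s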